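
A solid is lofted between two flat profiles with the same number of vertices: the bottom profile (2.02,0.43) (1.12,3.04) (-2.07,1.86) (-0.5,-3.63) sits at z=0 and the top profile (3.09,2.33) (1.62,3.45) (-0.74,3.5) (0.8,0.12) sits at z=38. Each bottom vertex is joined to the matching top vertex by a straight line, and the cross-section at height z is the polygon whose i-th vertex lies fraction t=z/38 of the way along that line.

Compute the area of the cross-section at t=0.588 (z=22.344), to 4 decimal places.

Cross-section at t=0.588: each vertex is (1-t)·p0[i] + t·p1[i].
  v1: (1-0.588)·(2.02,0.43) + 0.588·(3.09,2.33) = (2.6492,1.5472)
  v2: (1-0.588)·(1.12,3.04) + 0.588·(1.62,3.45) = (1.4140,3.2811)
  v3: (1-0.588)·(-2.07,1.86) + 0.588·(-0.74,3.5) = (-1.2880,2.8243)
  v4: (1-0.588)·(-0.5,-3.63) + 0.588·(0.8,0.12) = (0.2644,-1.4250)
Shoelace sum Σ(x_i·y_{i+1} − x_{i+1}·y_i):
  i=1: 2.6492·3.2811 − 1.4140·1.5472 = +6.5044 (running +6.5044)
  i=2: 1.4140·2.8243 − -1.2880·3.2811 = +8.2195 (running +14.7239)
  i=3: -1.2880·-1.4250 − 0.2644·2.8243 = +1.0886 (running +15.8124)
  i=4: 0.2644·1.5472 − 2.6492·-1.4250 = +4.1841 (running +19.9966)
Area = |Σ|/2 = |19.9966|/2 = 9.9983

Area at t=0.588: 9.9983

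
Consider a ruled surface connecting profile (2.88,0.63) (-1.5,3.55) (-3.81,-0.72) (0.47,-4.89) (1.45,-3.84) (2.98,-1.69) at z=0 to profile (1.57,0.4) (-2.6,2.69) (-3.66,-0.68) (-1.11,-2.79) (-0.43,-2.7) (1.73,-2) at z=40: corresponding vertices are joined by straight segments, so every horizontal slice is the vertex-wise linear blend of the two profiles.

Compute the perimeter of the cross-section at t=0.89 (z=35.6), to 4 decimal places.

Perimeter at t=0.89: 17.4783

Cross-section at t=0.89: each vertex is (1-t)·p0[i] + t·p1[i].
  v1: (1-0.89)·(2.88,0.63) + 0.89·(1.57,0.4) = (1.7141,0.4253)
  v2: (1-0.89)·(-1.5,3.55) + 0.89·(-2.6,2.69) = (-2.4790,2.7846)
  v3: (1-0.89)·(-3.81,-0.72) + 0.89·(-3.66,-0.68) = (-3.6765,-0.6844)
  v4: (1-0.89)·(0.47,-4.89) + 0.89·(-1.11,-2.79) = (-0.9362,-3.0210)
  v5: (1-0.89)·(1.45,-3.84) + 0.89·(-0.43,-2.7) = (-0.2232,-2.8254)
  v6: (1-0.89)·(2.98,-1.69) + 0.89·(1.73,-2) = (1.8675,-1.9659)
Perimeter = Σ |v_{i+1} − v_i|:
  edge 1→2: √(-4.1931² + 2.3593²) = 4.8113 (running 4.8113)
  edge 2→3: √(-1.1975² + -3.4690²) = 3.6699 (running 8.4811)
  edge 3→4: √(2.7403² + -2.3366²) = 3.6012 (running 12.0824)
  edge 4→5: √(0.7130² + 0.1956²) = 0.7393 (running 12.8217)
  edge 5→6: √(2.0907² + 0.8595²) = 2.2605 (running 15.0822)
  edge 6→1: √(-0.1534² + 2.3912²) = 2.3961 (running 17.4783)
Perimeter = 17.4783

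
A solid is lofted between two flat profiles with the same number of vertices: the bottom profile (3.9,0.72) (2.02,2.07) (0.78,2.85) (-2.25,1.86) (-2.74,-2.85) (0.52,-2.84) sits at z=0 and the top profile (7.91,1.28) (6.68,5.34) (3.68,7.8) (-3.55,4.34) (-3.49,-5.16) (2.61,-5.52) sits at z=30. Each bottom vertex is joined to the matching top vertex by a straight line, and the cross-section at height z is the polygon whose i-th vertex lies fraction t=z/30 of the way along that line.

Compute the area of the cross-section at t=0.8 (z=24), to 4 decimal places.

Area at t=0.8: 89.3797

Cross-section at t=0.8: each vertex is (1-t)·p0[i] + t·p1[i].
  v1: (1-0.8)·(3.9,0.72) + 0.8·(7.91,1.28) = (7.1080,1.1680)
  v2: (1-0.8)·(2.02,2.07) + 0.8·(6.68,5.34) = (5.7480,4.6860)
  v3: (1-0.8)·(0.78,2.85) + 0.8·(3.68,7.8) = (3.1000,6.8100)
  v4: (1-0.8)·(-2.25,1.86) + 0.8·(-3.55,4.34) = (-3.2900,3.8440)
  v5: (1-0.8)·(-2.74,-2.85) + 0.8·(-3.49,-5.16) = (-3.3400,-4.6980)
  v6: (1-0.8)·(0.52,-2.84) + 0.8·(2.61,-5.52) = (2.1920,-4.9840)
Shoelace sum Σ(x_i·y_{i+1} − x_{i+1}·y_i):
  i=1: 7.1080·4.6860 − 5.7480·1.1680 = +26.5944 (running +26.5944)
  i=2: 5.7480·6.8100 − 3.1000·4.6860 = +24.6173 (running +51.2117)
  i=3: 3.1000·3.8440 − -3.2900·6.8100 = +34.3213 (running +85.5330)
  i=4: -3.2900·-4.6980 − -3.3400·3.8440 = +28.2954 (running +113.8284)
  i=5: -3.3400·-4.9840 − 2.1920·-4.6980 = +26.9446 (running +140.7730)
  i=6: 2.1920·1.1680 − 7.1080·-4.9840 = +37.9865 (running +178.7595)
Area = |Σ|/2 = |178.7595|/2 = 89.3797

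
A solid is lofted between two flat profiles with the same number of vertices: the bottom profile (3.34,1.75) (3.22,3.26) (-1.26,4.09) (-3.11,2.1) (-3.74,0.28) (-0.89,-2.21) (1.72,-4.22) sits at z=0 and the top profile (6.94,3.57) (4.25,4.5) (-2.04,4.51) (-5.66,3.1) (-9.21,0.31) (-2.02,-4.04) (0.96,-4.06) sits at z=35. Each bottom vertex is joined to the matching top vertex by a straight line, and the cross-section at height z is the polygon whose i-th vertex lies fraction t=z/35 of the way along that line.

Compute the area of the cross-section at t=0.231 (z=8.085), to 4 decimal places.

Area at t=0.231: 46.3971

Cross-section at t=0.231: each vertex is (1-t)·p0[i] + t·p1[i].
  v1: (1-0.231)·(3.34,1.75) + 0.231·(6.94,3.57) = (4.1716,2.1704)
  v2: (1-0.231)·(3.22,3.26) + 0.231·(4.25,4.5) = (3.4579,3.5464)
  v3: (1-0.231)·(-1.26,4.09) + 0.231·(-2.04,4.51) = (-1.4402,4.1870)
  v4: (1-0.231)·(-3.11,2.1) + 0.231·(-5.66,3.1) = (-3.6990,2.3310)
  v5: (1-0.231)·(-3.74,0.28) + 0.231·(-9.21,0.31) = (-5.0036,0.2869)
  v6: (1-0.231)·(-0.89,-2.21) + 0.231·(-2.02,-4.04) = (-1.1510,-2.6327)
  v7: (1-0.231)·(1.72,-4.22) + 0.231·(0.96,-4.06) = (1.5444,-4.1830)
Shoelace sum Σ(x_i·y_{i+1} − x_{i+1}·y_i):
  i=1: 4.1716·3.5464 − 3.4579·2.1704 = +7.2892 (running +7.2892)
  i=2: 3.4579·4.1870 − -1.4402·3.5464 = +19.5859 (running +26.8751)
  i=3: -1.4402·2.3310 − -3.6990·4.1870 = +12.1309 (running +39.0060)
  i=4: -3.6990·0.2869 − -5.0036·2.3310 = +10.6020 (running +49.6080)
  i=5: -5.0036·-2.6327 − -1.1510·0.2869 = +13.5033 (running +63.1113)
  i=6: -1.1510·-4.1830 − 1.5444·-2.6327 = +8.8809 (running +71.9922)
  i=7: 1.5444·2.1704 − 4.1716·-4.1830 = +20.8021 (running +92.7943)
Area = |Σ|/2 = |92.7943|/2 = 46.3971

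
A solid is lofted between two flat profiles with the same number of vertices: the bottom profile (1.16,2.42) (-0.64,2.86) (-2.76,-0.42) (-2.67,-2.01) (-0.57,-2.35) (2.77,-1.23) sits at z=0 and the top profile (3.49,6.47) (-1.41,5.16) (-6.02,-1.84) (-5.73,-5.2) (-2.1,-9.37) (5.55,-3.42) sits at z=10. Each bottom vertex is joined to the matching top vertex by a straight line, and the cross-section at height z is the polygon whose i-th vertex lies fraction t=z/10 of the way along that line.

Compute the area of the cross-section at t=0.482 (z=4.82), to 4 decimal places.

Area at t=0.482: 55.7215

Cross-section at t=0.482: each vertex is (1-t)·p0[i] + t·p1[i].
  v1: (1-0.482)·(1.16,2.42) + 0.482·(3.49,6.47) = (2.2831,4.3721)
  v2: (1-0.482)·(-0.64,2.86) + 0.482·(-1.41,5.16) = (-1.0111,3.9686)
  v3: (1-0.482)·(-2.76,-0.42) + 0.482·(-6.02,-1.84) = (-4.3313,-1.1044)
  v4: (1-0.482)·(-2.67,-2.01) + 0.482·(-5.73,-5.2) = (-4.1449,-3.5476)
  v5: (1-0.482)·(-0.57,-2.35) + 0.482·(-2.1,-9.37) = (-1.3075,-5.7336)
  v6: (1-0.482)·(2.77,-1.23) + 0.482·(5.55,-3.42) = (4.1100,-2.2856)
Shoelace sum Σ(x_i·y_{i+1} − x_{i+1}·y_i):
  i=1: 2.2831·3.9686 − -1.0111·4.3721 = +13.4814 (running +13.4814)
  i=2: -1.0111·-1.1044 − -4.3313·3.9686 = +18.3060 (running +31.7874)
  i=3: -4.3313·-3.5476 − -4.1449·-1.1044 = +10.7879 (running +42.5753)
  i=4: -4.1449·-5.7336 − -1.3075·-3.5476 = +19.1272 (running +61.7024)
  i=5: -1.3075·-2.2856 − 4.1100·-5.7336 = +26.5533 (running +88.2558)
  i=6: 4.1100·4.3721 − 2.2831·-2.2856 = +23.1873 (running +111.4430)
Area = |Σ|/2 = |111.4430|/2 = 55.7215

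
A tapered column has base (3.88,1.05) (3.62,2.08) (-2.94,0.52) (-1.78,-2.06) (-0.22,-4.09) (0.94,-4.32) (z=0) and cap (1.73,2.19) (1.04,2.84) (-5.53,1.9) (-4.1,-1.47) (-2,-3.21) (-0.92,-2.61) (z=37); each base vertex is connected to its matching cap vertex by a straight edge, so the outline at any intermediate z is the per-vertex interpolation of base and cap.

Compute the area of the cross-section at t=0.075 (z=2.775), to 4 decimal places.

Area at t=0.075: 24.3885

Cross-section at t=0.075: each vertex is (1-t)·p0[i] + t·p1[i].
  v1: (1-0.075)·(3.88,1.05) + 0.075·(1.73,2.19) = (3.7188,1.1355)
  v2: (1-0.075)·(3.62,2.08) + 0.075·(1.04,2.84) = (3.4265,2.1370)
  v3: (1-0.075)·(-2.94,0.52) + 0.075·(-5.53,1.9) = (-3.1343,0.6235)
  v4: (1-0.075)·(-1.78,-2.06) + 0.075·(-4.1,-1.47) = (-1.9540,-2.0158)
  v5: (1-0.075)·(-0.22,-4.09) + 0.075·(-2,-3.21) = (-0.3535,-4.0240)
  v6: (1-0.075)·(0.94,-4.32) + 0.075·(-0.92,-2.61) = (0.8005,-4.1918)
Shoelace sum Σ(x_i·y_{i+1} − x_{i+1}·y_i):
  i=1: 3.7188·2.1370 − 3.4265·1.1355 = +4.0562 (running +4.0562)
  i=2: 3.4265·0.6235 − -3.1343·2.1370 = +8.8343 (running +12.8905)
  i=3: -3.1343·-2.0158 − -1.9540·0.6235 = +7.5362 (running +20.4267)
  i=4: -1.9540·-4.0240 − -0.3535·-2.0158 = +7.1503 (running +27.5770)
  i=5: -0.3535·-4.1918 − 0.8005·-4.0240 = +4.7030 (running +32.2800)
  i=6: 0.8005·1.1355 − 3.7188·-4.1918 = +16.4970 (running +48.7770)
Area = |Σ|/2 = |48.7770|/2 = 24.3885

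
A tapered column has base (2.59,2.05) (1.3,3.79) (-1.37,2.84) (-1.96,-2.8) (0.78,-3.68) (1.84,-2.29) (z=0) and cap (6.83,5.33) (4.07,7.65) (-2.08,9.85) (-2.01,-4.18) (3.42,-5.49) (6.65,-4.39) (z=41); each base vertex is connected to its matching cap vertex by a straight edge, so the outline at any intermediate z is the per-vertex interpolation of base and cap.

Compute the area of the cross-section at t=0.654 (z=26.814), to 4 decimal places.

Cross-section at t=0.654: each vertex is (1-t)·p0[i] + t·p1[i].
  v1: (1-0.654)·(2.59,2.05) + 0.654·(6.83,5.33) = (5.3630,4.1951)
  v2: (1-0.654)·(1.3,3.79) + 0.654·(4.07,7.65) = (3.1116,6.3144)
  v3: (1-0.654)·(-1.37,2.84) + 0.654·(-2.08,9.85) = (-1.8343,7.4245)
  v4: (1-0.654)·(-1.96,-2.8) + 0.654·(-2.01,-4.18) = (-1.9927,-3.7025)
  v5: (1-0.654)·(0.78,-3.68) + 0.654·(3.42,-5.49) = (2.5066,-4.8637)
  v6: (1-0.654)·(1.84,-2.29) + 0.654·(6.65,-4.39) = (4.9857,-3.6634)
Shoelace sum Σ(x_i·y_{i+1} − x_{i+1}·y_i):
  i=1: 5.3630·6.3144 − 3.1116·4.1951 = +20.8106 (running +20.8106)
  i=2: 3.1116·7.4245 − -1.8343·6.3144 = +34.6849 (running +55.4955)
  i=3: -1.8343·-3.7025 − -1.9927·7.4245 = +21.5866 (running +77.0821)
  i=4: -1.9927·-4.8637 − 2.5066·-3.7025 = +18.9726 (running +96.0546)
  i=5: 2.5066·-3.6634 − 4.9857·-4.8637 = +15.0668 (running +111.1215)
  i=6: 4.9857·4.1951 − 5.3630·-3.6634 = +40.5624 (running +151.6839)
Area = |Σ|/2 = |151.6839|/2 = 75.8419

Area at t=0.654: 75.8419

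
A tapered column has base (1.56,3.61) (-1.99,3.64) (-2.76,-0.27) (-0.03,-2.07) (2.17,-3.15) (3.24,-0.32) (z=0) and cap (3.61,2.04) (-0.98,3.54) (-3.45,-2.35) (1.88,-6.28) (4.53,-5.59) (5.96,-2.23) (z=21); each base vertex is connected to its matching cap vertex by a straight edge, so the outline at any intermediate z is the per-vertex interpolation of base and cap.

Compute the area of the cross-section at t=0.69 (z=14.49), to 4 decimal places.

Area at t=0.69: 47.4645

Cross-section at t=0.69: each vertex is (1-t)·p0[i] + t·p1[i].
  v1: (1-0.69)·(1.56,3.61) + 0.69·(3.61,2.04) = (2.9745,2.5267)
  v2: (1-0.69)·(-1.99,3.64) + 0.69·(-0.98,3.54) = (-1.2931,3.5710)
  v3: (1-0.69)·(-2.76,-0.27) + 0.69·(-3.45,-2.35) = (-3.2361,-1.7052)
  v4: (1-0.69)·(-0.03,-2.07) + 0.69·(1.88,-6.28) = (1.2879,-4.9749)
  v5: (1-0.69)·(2.17,-3.15) + 0.69·(4.53,-5.59) = (3.7984,-4.8336)
  v6: (1-0.69)·(3.24,-0.32) + 0.69·(5.96,-2.23) = (5.1168,-1.6379)
Shoelace sum Σ(x_i·y_{i+1} − x_{i+1}·y_i):
  i=1: 2.9745·3.5710 − -1.2931·2.5267 = +13.8892 (running +13.8892)
  i=2: -1.2931·-1.7052 − -3.2361·3.5710 = +13.7611 (running +27.6503)
  i=3: -3.2361·-4.9749 − 1.2879·-1.7052 = +18.2954 (running +45.9457)
  i=4: 1.2879·-4.8336 − 3.7984·-4.9749 = +12.6715 (running +58.6172)
  i=5: 3.7984·-1.6379 − 5.1168·-4.8336 = +18.5112 (running +77.1284)
  i=6: 5.1168·2.5267 − 2.9745·-1.6379 = +17.8006 (running +94.9289)
Area = |Σ|/2 = |94.9289|/2 = 47.4645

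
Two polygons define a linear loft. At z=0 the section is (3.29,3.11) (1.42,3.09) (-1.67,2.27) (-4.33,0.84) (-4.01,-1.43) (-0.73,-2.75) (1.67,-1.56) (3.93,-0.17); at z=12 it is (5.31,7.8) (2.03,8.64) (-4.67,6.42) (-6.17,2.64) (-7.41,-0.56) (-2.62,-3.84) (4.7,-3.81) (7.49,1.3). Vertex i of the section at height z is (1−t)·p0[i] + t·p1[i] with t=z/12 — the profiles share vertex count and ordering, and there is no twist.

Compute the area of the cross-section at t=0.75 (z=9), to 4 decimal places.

Area at t=0.75: 104.5192

Cross-section at t=0.75: each vertex is (1-t)·p0[i] + t·p1[i].
  v1: (1-0.75)·(3.29,3.11) + 0.75·(5.31,7.8) = (4.8050,6.6275)
  v2: (1-0.75)·(1.42,3.09) + 0.75·(2.03,8.64) = (1.8775,7.2525)
  v3: (1-0.75)·(-1.67,2.27) + 0.75·(-4.67,6.42) = (-3.9200,5.3825)
  v4: (1-0.75)·(-4.33,0.84) + 0.75·(-6.17,2.64) = (-5.7100,2.1900)
  v5: (1-0.75)·(-4.01,-1.43) + 0.75·(-7.41,-0.56) = (-6.5600,-0.7775)
  v6: (1-0.75)·(-0.73,-2.75) + 0.75·(-2.62,-3.84) = (-2.1475,-3.5675)
  v7: (1-0.75)·(1.67,-1.56) + 0.75·(4.7,-3.81) = (3.9425,-3.2475)
  v8: (1-0.75)·(3.93,-0.17) + 0.75·(7.49,1.3) = (6.6000,0.9325)
Shoelace sum Σ(x_i·y_{i+1} − x_{i+1}·y_i):
  i=1: 4.8050·7.2525 − 1.8775·6.6275 = +22.4051 (running +22.4051)
  i=2: 1.8775·5.3825 − -3.9200·7.2525 = +38.5354 (running +60.9406)
  i=3: -3.9200·2.1900 − -5.7100·5.3825 = +22.1493 (running +83.0898)
  i=4: -5.7100·-0.7775 − -6.5600·2.1900 = +18.8059 (running +101.8958)
  i=5: -6.5600·-3.5675 − -2.1475·-0.7775 = +21.7331 (running +123.6289)
  i=6: -2.1475·-3.2475 − 3.9425·-3.5675 = +21.0389 (running +144.6678)
  i=7: 3.9425·0.9325 − 6.6000·-3.2475 = +25.1099 (running +169.7776)
  i=8: 6.6000·6.6275 − 4.8050·0.9325 = +39.2608 (running +209.0385)
Area = |Σ|/2 = |209.0385|/2 = 104.5192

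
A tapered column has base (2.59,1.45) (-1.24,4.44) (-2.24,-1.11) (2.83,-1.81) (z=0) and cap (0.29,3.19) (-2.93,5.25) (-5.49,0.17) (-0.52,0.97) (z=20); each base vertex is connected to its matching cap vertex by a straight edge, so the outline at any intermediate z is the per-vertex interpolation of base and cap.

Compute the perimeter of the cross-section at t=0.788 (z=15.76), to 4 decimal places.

Perimeter at t=0.788: 17.2025

Cross-section at t=0.788: each vertex is (1-t)·p0[i] + t·p1[i].
  v1: (1-0.788)·(2.59,1.45) + 0.788·(0.29,3.19) = (0.7776,2.8211)
  v2: (1-0.788)·(-1.24,4.44) + 0.788·(-2.93,5.25) = (-2.5717,5.0783)
  v3: (1-0.788)·(-2.24,-1.11) + 0.788·(-5.49,0.17) = (-4.8010,-0.1014)
  v4: (1-0.788)·(2.83,-1.81) + 0.788·(-0.52,0.97) = (0.1902,0.3806)
Perimeter = Σ |v_{i+1} − v_i|:
  edge 1→2: √(-3.3493² + 2.2572²) = 4.0389 (running 4.0389)
  edge 2→3: √(-2.2293² + -5.1796²) = 5.6390 (running 9.6779)
  edge 3→4: √(4.9912² + 0.4820²) = 5.0144 (running 14.6923)
  edge 4→1: √(0.5874² + 2.4405²) = 2.5102 (running 17.2025)
Perimeter = 17.2025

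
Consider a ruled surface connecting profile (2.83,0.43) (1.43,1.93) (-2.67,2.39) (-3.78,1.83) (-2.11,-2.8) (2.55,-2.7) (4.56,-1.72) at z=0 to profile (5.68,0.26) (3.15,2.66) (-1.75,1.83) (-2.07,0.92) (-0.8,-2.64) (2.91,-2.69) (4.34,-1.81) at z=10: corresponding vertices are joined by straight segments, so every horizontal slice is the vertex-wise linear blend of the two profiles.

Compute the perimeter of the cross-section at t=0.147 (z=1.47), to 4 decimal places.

Perimeter at t=0.147: 21.5750

Cross-section at t=0.147: each vertex is (1-t)·p0[i] + t·p1[i].
  v1: (1-0.147)·(2.83,0.43) + 0.147·(5.68,0.26) = (3.2489,0.4050)
  v2: (1-0.147)·(1.43,1.93) + 0.147·(3.15,2.66) = (1.6828,2.0373)
  v3: (1-0.147)·(-2.67,2.39) + 0.147·(-1.75,1.83) = (-2.5348,2.3077)
  v4: (1-0.147)·(-3.78,1.83) + 0.147·(-2.07,0.92) = (-3.5286,1.6962)
  v5: (1-0.147)·(-2.11,-2.8) + 0.147·(-0.8,-2.64) = (-1.9174,-2.7765)
  v6: (1-0.147)·(2.55,-2.7) + 0.147·(2.91,-2.69) = (2.6029,-2.6985)
  v7: (1-0.147)·(4.56,-1.72) + 0.147·(4.34,-1.81) = (4.5277,-1.7332)
Perimeter = Σ |v_{i+1} − v_i|:
  edge 1→2: √(-1.5661² + 1.6323²) = 2.2621 (running 2.2621)
  edge 2→3: √(-4.2176² + 0.2704²) = 4.2263 (running 6.4884)
  edge 3→4: √(-0.9939² + -0.6115²) = 1.1669 (running 7.6553)
  edge 4→5: √(1.6112² + -4.4727²) = 4.7541 (running 12.4093)
  edge 5→6: √(4.5203² + 0.0779²) = 4.5210 (running 16.9303)
  edge 6→7: √(1.9247² + 0.9653²) = 2.1532 (running 19.0836)
  edge 7→1: √(-1.2787² + 2.1382²) = 2.4914 (running 21.5750)
Perimeter = 21.5750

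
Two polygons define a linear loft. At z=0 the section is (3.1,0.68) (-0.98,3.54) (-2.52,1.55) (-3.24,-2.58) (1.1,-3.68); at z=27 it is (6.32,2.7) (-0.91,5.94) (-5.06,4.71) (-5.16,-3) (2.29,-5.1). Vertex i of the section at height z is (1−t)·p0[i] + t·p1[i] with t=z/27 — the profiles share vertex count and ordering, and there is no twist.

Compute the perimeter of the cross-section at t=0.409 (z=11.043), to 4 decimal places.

Perimeter at t=0.409: 27.1076

Cross-section at t=0.409: each vertex is (1-t)·p0[i] + t·p1[i].
  v1: (1-0.409)·(3.1,0.68) + 0.409·(6.32,2.7) = (4.4170,1.5062)
  v2: (1-0.409)·(-0.98,3.54) + 0.409·(-0.91,5.94) = (-0.9514,4.5216)
  v3: (1-0.409)·(-2.52,1.55) + 0.409·(-5.06,4.71) = (-3.5589,2.8424)
  v4: (1-0.409)·(-3.24,-2.58) + 0.409·(-5.16,-3) = (-4.0253,-2.7518)
  v5: (1-0.409)·(1.1,-3.68) + 0.409·(2.29,-5.1) = (1.5867,-4.2608)
Perimeter = Σ |v_{i+1} − v_i|:
  edge 1→2: √(-5.3684² + 3.0154²) = 6.1573 (running 6.1573)
  edge 2→3: √(-2.6075² + -1.6792²) = 3.1014 (running 9.2587)
  edge 3→4: √(-0.4664² + -5.5942²) = 5.6136 (running 14.8723)
  edge 4→5: √(5.6120² + -1.5090²) = 5.8113 (running 20.6836)
  edge 5→1: √(2.8303² + 5.7670²) = 6.4240 (running 27.1076)
Perimeter = 27.1076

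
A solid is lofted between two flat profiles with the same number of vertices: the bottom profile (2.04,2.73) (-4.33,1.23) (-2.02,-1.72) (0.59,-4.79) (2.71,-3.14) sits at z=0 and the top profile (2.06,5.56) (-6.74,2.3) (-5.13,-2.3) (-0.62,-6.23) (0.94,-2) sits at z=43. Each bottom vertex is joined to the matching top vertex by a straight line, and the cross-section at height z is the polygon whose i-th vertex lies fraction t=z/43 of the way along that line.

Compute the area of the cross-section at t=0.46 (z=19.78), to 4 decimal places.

Area at t=0.46: 42.1688

Cross-section at t=0.46: each vertex is (1-t)·p0[i] + t·p1[i].
  v1: (1-0.46)·(2.04,2.73) + 0.46·(2.06,5.56) = (2.0492,4.0318)
  v2: (1-0.46)·(-4.33,1.23) + 0.46·(-6.74,2.3) = (-5.4386,1.7222)
  v3: (1-0.46)·(-2.02,-1.72) + 0.46·(-5.13,-2.3) = (-3.4506,-1.9868)
  v4: (1-0.46)·(0.59,-4.79) + 0.46·(-0.62,-6.23) = (0.0334,-5.4524)
  v5: (1-0.46)·(2.71,-3.14) + 0.46·(0.94,-2) = (1.8958,-2.6156)
Shoelace sum Σ(x_i·y_{i+1} − x_{i+1}·y_i):
  i=1: 2.0492·1.7222 − -5.4386·4.0318 = +25.4565 (running +25.4565)
  i=2: -5.4386·-1.9868 − -3.4506·1.7222 = +16.7480 (running +42.2045)
  i=3: -3.4506·-5.4524 − 0.0334·-1.9868 = +18.8804 (running +61.0849)
  i=4: 0.0334·-2.6156 − 1.8958·-5.4524 = +10.2493 (running +71.3342)
  i=5: 1.8958·4.0318 − 2.0492·-2.6156 = +13.0034 (running +84.3376)
Area = |Σ|/2 = |84.3376|/2 = 42.1688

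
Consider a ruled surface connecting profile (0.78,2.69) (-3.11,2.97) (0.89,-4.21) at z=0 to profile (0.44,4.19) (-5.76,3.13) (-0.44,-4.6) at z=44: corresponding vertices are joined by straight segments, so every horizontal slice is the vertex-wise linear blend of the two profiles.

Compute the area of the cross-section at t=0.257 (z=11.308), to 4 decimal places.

Area at t=0.257: 16.5529

Cross-section at t=0.257: each vertex is (1-t)·p0[i] + t·p1[i].
  v1: (1-0.257)·(0.78,2.69) + 0.257·(0.44,4.19) = (0.6926,3.0755)
  v2: (1-0.257)·(-3.11,2.97) + 0.257·(-5.76,3.13) = (-3.7911,3.0111)
  v3: (1-0.257)·(0.89,-4.21) + 0.257·(-0.44,-4.6) = (0.5482,-4.3102)
Shoelace sum Σ(x_i·y_{i+1} − x_{i+1}·y_i):
  i=1: 0.6926·3.0111 − -3.7911·3.0755 = +13.7449 (running +13.7449)
  i=2: -3.7911·-4.3102 − 0.5482·3.0111 = +14.6896 (running +28.4346)
  i=3: 0.5482·3.0755 − 0.6926·-4.3102 = +4.6713 (running +33.1059)
Area = |Σ|/2 = |33.1059|/2 = 16.5529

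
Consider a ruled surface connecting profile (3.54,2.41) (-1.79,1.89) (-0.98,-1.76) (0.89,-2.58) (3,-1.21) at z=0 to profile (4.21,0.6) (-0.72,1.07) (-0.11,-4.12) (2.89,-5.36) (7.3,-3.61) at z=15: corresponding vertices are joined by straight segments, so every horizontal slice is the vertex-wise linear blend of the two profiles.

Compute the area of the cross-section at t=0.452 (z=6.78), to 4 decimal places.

Cross-section at t=0.452: each vertex is (1-t)·p0[i] + t·p1[i].
  v1: (1-0.452)·(3.54,2.41) + 0.452·(4.21,0.6) = (3.8428,1.5919)
  v2: (1-0.452)·(-1.79,1.89) + 0.452·(-0.72,1.07) = (-1.3064,1.5194)
  v3: (1-0.452)·(-0.98,-1.76) + 0.452·(-0.11,-4.12) = (-0.5868,-2.8267)
  v4: (1-0.452)·(0.89,-2.58) + 0.452·(2.89,-5.36) = (1.7940,-3.8366)
  v5: (1-0.452)·(3,-1.21) + 0.452·(7.3,-3.61) = (4.9436,-2.2948)
Shoelace sum Σ(x_i·y_{i+1} − x_{i+1}·y_i):
  i=1: 3.8428·1.5194 − -1.3064·1.5919 = +7.9182 (running +7.9182)
  i=2: -1.3064·-2.8267 − -0.5868·1.5194 = +4.5842 (running +12.5024)
  i=3: -0.5868·-3.8366 − 1.7940·-2.8267 = +7.3223 (running +19.8247)
  i=4: 1.7940·-2.2948 − 4.9436·-3.8366 = +14.8495 (running +34.6743)
  i=5: 4.9436·1.5919 − 3.8428·-2.2948 = +16.6882 (running +51.3624)
Area = |Σ|/2 = |51.3624|/2 = 25.6812

Area at t=0.452: 25.6812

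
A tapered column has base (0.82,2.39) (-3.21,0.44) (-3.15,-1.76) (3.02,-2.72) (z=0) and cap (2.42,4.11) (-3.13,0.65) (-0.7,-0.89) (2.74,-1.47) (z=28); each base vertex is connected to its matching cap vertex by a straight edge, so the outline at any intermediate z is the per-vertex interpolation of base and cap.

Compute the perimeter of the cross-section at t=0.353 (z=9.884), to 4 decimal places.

Cross-section at t=0.353: each vertex is (1-t)·p0[i] + t·p1[i].
  v1: (1-0.353)·(0.82,2.39) + 0.353·(2.42,4.11) = (1.3848,2.9972)
  v2: (1-0.353)·(-3.21,0.44) + 0.353·(-3.13,0.65) = (-3.1818,0.5141)
  v3: (1-0.353)·(-3.15,-1.76) + 0.353·(-0.7,-0.89) = (-2.2852,-1.4529)
  v4: (1-0.353)·(3.02,-2.72) + 0.353·(2.74,-1.47) = (2.9212,-2.2788)
Perimeter = Σ |v_{i+1} − v_i|:
  edge 1→2: √(-4.5666² + -2.4830²) = 5.1980 (running 5.1980)
  edge 2→3: √(0.8966² + -1.9670²) = 2.1617 (running 7.3597)
  edge 3→4: √(5.2063² + -0.8259²) = 5.2714 (running 12.6311)
  edge 4→1: √(-1.5364² + 5.2759²) = 5.4951 (running 18.1262)
Perimeter = 18.1262

Perimeter at t=0.353: 18.1262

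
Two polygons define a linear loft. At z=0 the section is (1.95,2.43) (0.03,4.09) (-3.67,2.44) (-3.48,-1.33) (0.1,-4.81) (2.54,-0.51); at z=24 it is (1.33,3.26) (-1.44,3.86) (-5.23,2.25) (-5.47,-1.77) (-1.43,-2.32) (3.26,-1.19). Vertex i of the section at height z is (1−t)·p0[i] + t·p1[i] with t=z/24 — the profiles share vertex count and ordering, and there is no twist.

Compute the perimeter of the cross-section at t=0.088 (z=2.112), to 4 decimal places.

Cross-section at t=0.088: each vertex is (1-t)·p0[i] + t·p1[i].
  v1: (1-0.088)·(1.95,2.43) + 0.088·(1.33,3.26) = (1.8954,2.5030)
  v2: (1-0.088)·(0.03,4.09) + 0.088·(-1.44,3.86) = (-0.0994,4.0698)
  v3: (1-0.088)·(-3.67,2.44) + 0.088·(-5.23,2.25) = (-3.8073,2.4233)
  v4: (1-0.088)·(-3.48,-1.33) + 0.088·(-5.47,-1.77) = (-3.6551,-1.3687)
  v5: (1-0.088)·(0.1,-4.81) + 0.088·(-1.43,-2.32) = (-0.0346,-4.5909)
  v6: (1-0.088)·(2.54,-0.51) + 0.088·(3.26,-1.19) = (2.6034,-0.5698)
Perimeter = Σ |v_{i+1} − v_i|:
  edge 1→2: √(-1.9948² + 1.5667²) = 2.5365 (running 2.5365)
  edge 2→3: √(-3.7079² + -1.6465²) = 4.0570 (running 6.5935)
  edge 3→4: √(0.1522² + -3.7920²) = 3.7951 (running 10.3886)
  edge 4→5: √(3.6205² + -3.2222²) = 4.8467 (running 15.2353)
  edge 5→6: √(2.6380² + 4.0210²) = 4.8091 (running 20.0444)
  edge 6→1: √(-0.7079² + 3.0729²) = 3.1534 (running 23.1978)
Perimeter = 23.1978

Perimeter at t=0.088: 23.1978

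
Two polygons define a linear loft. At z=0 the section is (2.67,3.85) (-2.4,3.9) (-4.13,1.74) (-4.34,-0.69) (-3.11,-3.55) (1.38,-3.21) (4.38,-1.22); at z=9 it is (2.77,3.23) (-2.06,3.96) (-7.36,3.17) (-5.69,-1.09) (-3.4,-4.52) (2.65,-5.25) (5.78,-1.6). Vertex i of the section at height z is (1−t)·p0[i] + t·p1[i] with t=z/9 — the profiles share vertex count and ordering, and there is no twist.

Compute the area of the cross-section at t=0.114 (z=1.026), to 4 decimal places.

Area at t=0.114: 54.5633

Cross-section at t=0.114: each vertex is (1-t)·p0[i] + t·p1[i].
  v1: (1-0.114)·(2.67,3.85) + 0.114·(2.77,3.23) = (2.6814,3.7793)
  v2: (1-0.114)·(-2.4,3.9) + 0.114·(-2.06,3.96) = (-2.3612,3.9068)
  v3: (1-0.114)·(-4.13,1.74) + 0.114·(-7.36,3.17) = (-4.4982,1.9030)
  v4: (1-0.114)·(-4.34,-0.69) + 0.114·(-5.69,-1.09) = (-4.4939,-0.7356)
  v5: (1-0.114)·(-3.11,-3.55) + 0.114·(-3.4,-4.52) = (-3.1431,-3.6606)
  v6: (1-0.114)·(1.38,-3.21) + 0.114·(2.65,-5.25) = (1.5248,-3.4426)
  v7: (1-0.114)·(4.38,-1.22) + 0.114·(5.78,-1.6) = (4.5396,-1.2633)
Shoelace sum Σ(x_i·y_{i+1} − x_{i+1}·y_i):
  i=1: 2.6814·3.9068 − -2.3612·3.7793 = +19.3997 (running +19.3997)
  i=2: -2.3612·1.9030 − -4.4982·3.9068 = +13.0803 (running +32.4800)
  i=3: -4.4982·-0.7356 − -4.4939·1.9030 = +11.8609 (running +44.3409)
  i=4: -4.4939·-3.6606 − -3.1431·-0.7356 = +14.1382 (running +58.4791)
  i=5: -3.1431·-3.4426 − 1.5248·-3.6606 = +16.4018 (running +74.8809)
  i=6: 1.5248·-1.2633 − 4.5396·-3.4426 = +13.7016 (running +88.5825)
  i=7: 4.5396·3.7793 − 2.6814·-1.2633 = +20.5441 (running +109.1265)
Area = |Σ|/2 = |109.1265|/2 = 54.5633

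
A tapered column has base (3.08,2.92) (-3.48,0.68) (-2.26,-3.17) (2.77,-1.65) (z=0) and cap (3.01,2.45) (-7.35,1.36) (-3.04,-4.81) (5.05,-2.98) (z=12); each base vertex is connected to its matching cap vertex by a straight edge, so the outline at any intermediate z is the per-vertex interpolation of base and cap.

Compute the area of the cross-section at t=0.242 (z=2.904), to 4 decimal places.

Cross-section at t=0.242: each vertex is (1-t)·p0[i] + t·p1[i].
  v1: (1-0.242)·(3.08,2.92) + 0.242·(3.01,2.45) = (3.0631,2.8063)
  v2: (1-0.242)·(-3.48,0.68) + 0.242·(-7.35,1.36) = (-4.4165,0.8446)
  v3: (1-0.242)·(-2.26,-3.17) + 0.242·(-3.04,-4.81) = (-2.4488,-3.5669)
  v4: (1-0.242)·(2.77,-1.65) + 0.242·(5.05,-2.98) = (3.3218,-1.9719)
Shoelace sum Σ(x_i·y_{i+1} − x_{i+1}·y_i):
  i=1: 3.0631·0.8446 − -4.4165·2.8063 = +14.9809 (running +14.9809)
  i=2: -4.4165·-3.5669 − -2.4488·0.8446 = +17.8214 (running +32.8023)
  i=3: -2.4488·-1.9719 − 3.3218·-3.5669 = +16.6769 (running +49.4792)
  i=4: 3.3218·2.8063 − 3.0631·-1.9719 = +15.3616 (running +64.8409)
Area = |Σ|/2 = |64.8409|/2 = 32.4204

Area at t=0.242: 32.4204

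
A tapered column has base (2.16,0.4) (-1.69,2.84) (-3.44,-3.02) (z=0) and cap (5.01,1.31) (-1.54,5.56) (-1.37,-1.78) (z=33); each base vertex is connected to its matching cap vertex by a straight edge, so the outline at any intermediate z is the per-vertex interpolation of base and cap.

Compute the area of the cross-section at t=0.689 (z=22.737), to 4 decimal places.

Area at t=0.689: 20.4300

Cross-section at t=0.689: each vertex is (1-t)·p0[i] + t·p1[i].
  v1: (1-0.689)·(2.16,0.4) + 0.689·(5.01,1.31) = (4.1236,1.0270)
  v2: (1-0.689)·(-1.69,2.84) + 0.689·(-1.54,5.56) = (-1.5867,4.7141)
  v3: (1-0.689)·(-3.44,-3.02) + 0.689·(-1.37,-1.78) = (-2.0138,-2.1656)
Shoelace sum Σ(x_i·y_{i+1} − x_{i+1}·y_i):
  i=1: 4.1236·4.7141 − -1.5867·1.0270 = +21.0687 (running +21.0687)
  i=2: -1.5867·-2.1656 − -2.0138·4.7141 = +12.9292 (running +33.9979)
  i=3: -2.0138·1.0270 − 4.1236·-2.1656 = +6.8622 (running +40.8601)
Area = |Σ|/2 = |40.8601|/2 = 20.4300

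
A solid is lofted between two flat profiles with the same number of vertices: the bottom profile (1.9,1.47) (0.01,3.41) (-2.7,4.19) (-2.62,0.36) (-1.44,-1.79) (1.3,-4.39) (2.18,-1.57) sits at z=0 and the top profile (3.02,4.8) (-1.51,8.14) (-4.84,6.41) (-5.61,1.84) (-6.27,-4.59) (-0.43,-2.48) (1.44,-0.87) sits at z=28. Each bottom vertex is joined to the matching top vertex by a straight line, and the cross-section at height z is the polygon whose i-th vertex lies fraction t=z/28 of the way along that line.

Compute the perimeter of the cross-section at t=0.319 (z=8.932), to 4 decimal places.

Perimeter at t=0.319: 24.6617

Cross-section at t=0.319: each vertex is (1-t)·p0[i] + t·p1[i].
  v1: (1-0.319)·(1.9,1.47) + 0.319·(3.02,4.8) = (2.2573,2.5323)
  v2: (1-0.319)·(0.01,3.41) + 0.319·(-1.51,8.14) = (-0.4749,4.9189)
  v3: (1-0.319)·(-2.7,4.19) + 0.319·(-4.84,6.41) = (-3.3827,4.8982)
  v4: (1-0.319)·(-2.62,0.36) + 0.319·(-5.61,1.84) = (-3.5738,0.8321)
  v5: (1-0.319)·(-1.44,-1.79) + 0.319·(-6.27,-4.59) = (-2.9808,-2.6832)
  v6: (1-0.319)·(1.3,-4.39) + 0.319·(-0.43,-2.48) = (0.7481,-3.7807)
  v7: (1-0.319)·(2.18,-1.57) + 0.319·(1.44,-0.87) = (1.9439,-1.3467)
Perimeter = Σ |v_{i+1} − v_i|:
  edge 1→2: √(-2.7322² + 2.3866²) = 3.6277 (running 3.6277)
  edge 2→3: √(-2.9078² + -0.0207²) = 2.9079 (running 6.5356)
  edge 3→4: √(-0.1911² + -4.0661²) = 4.0706 (running 10.6062)
  edge 4→5: √(0.5930² + -3.5153²) = 3.5650 (running 14.1711)
  edge 5→6: √(3.7289² + -1.0975²) = 3.8871 (running 18.0582)
  edge 6→7: √(1.1958² + 2.4340²) = 2.7119 (running 20.7701)
  edge 7→1: √(0.3133² + 3.8790²) = 3.8916 (running 24.6617)
Perimeter = 24.6617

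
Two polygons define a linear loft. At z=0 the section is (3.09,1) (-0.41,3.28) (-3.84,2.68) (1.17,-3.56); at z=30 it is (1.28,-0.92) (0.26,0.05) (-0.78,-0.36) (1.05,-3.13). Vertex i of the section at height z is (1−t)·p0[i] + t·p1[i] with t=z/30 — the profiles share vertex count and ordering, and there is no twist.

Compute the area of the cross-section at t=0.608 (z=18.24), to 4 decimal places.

Cross-section at t=0.608: each vertex is (1-t)·p0[i] + t·p1[i].
  v1: (1-0.608)·(3.09,1) + 0.608·(1.28,-0.92) = (1.9895,-0.1674)
  v2: (1-0.608)·(-0.41,3.28) + 0.608·(0.26,0.05) = (-0.0026,1.3162)
  v3: (1-0.608)·(-3.84,2.68) + 0.608·(-0.78,-0.36) = (-1.9795,0.8317)
  v4: (1-0.608)·(1.17,-3.56) + 0.608·(1.05,-3.13) = (1.0970,-3.2986)
Shoelace sum Σ(x_i·y_{i+1} − x_{i+1}·y_i):
  i=1: 1.9895·1.3162 − -0.0026·-0.1674 = +2.6181 (running +2.6181)
  i=2: -0.0026·0.8317 − -1.9795·1.3162 = +2.6032 (running +5.2213)
  i=3: -1.9795·-3.2986 − 1.0970·0.8317 = +5.6172 (running +10.8384)
  i=4: 1.0970·-0.1674 − 1.9895·-3.2986 = +6.3790 (running +17.2174)
Area = |Σ|/2 = |17.2174|/2 = 8.6087

Area at t=0.608: 8.6087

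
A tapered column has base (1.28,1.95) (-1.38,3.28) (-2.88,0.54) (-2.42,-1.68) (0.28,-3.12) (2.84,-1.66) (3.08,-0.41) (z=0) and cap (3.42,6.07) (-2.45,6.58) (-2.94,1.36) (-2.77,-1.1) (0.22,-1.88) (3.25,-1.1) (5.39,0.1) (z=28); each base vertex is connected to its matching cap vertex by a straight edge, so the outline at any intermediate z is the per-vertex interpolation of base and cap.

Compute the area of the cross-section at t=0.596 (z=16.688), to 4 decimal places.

Area at t=0.596: 40.6038

Cross-section at t=0.596: each vertex is (1-t)·p0[i] + t·p1[i].
  v1: (1-0.596)·(1.28,1.95) + 0.596·(3.42,6.07) = (2.5554,4.4055)
  v2: (1-0.596)·(-1.38,3.28) + 0.596·(-2.45,6.58) = (-2.0177,5.2468)
  v3: (1-0.596)·(-2.88,0.54) + 0.596·(-2.94,1.36) = (-2.9158,1.0287)
  v4: (1-0.596)·(-2.42,-1.68) + 0.596·(-2.77,-1.1) = (-2.6286,-1.3343)
  v5: (1-0.596)·(0.28,-3.12) + 0.596·(0.22,-1.88) = (0.2442,-2.3810)
  v6: (1-0.596)·(2.84,-1.66) + 0.596·(3.25,-1.1) = (3.0844,-1.3262)
  v7: (1-0.596)·(3.08,-0.41) + 0.596·(5.39,0.1) = (4.4568,-0.1060)
Shoelace sum Σ(x_i·y_{i+1} − x_{i+1}·y_i):
  i=1: 2.5554·5.2468 − -2.0177·4.4055 = +22.2970 (running +22.2970)
  i=2: -2.0177·1.0287 − -2.9158·5.2468 = +13.2227 (running +35.5197)
  i=3: -2.9158·-1.3343 − -2.6286·1.0287 = +6.5947 (running +42.1144)
  i=4: -2.6286·-2.3810 − 0.2442·-1.3343 = +6.5845 (running +48.6989)
  i=5: 0.2442·-1.3262 − 3.0844·-2.3810 = +7.0198 (running +55.7187)
  i=6: 3.0844·-0.1060 − 4.4568·-1.3262 = +5.5837 (running +61.3023)
  i=7: 4.4568·4.4055 − 2.5554·-0.1060 = +19.9053 (running +81.2077)
Area = |Σ|/2 = |81.2077|/2 = 40.6038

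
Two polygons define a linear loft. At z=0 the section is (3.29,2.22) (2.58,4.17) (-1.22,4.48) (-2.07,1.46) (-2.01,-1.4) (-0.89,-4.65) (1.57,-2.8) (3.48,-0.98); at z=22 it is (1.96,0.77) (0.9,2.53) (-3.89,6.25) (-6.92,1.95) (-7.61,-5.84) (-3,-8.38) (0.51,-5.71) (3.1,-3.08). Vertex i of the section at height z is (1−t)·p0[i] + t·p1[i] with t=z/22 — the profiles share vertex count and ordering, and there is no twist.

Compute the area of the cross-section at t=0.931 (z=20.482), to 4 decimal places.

Area at t=0.931: 95.8453

Cross-section at t=0.931: each vertex is (1-t)·p0[i] + t·p1[i].
  v1: (1-0.931)·(3.29,2.22) + 0.931·(1.96,0.77) = (2.0518,0.8700)
  v2: (1-0.931)·(2.58,4.17) + 0.931·(0.9,2.53) = (1.0159,2.6432)
  v3: (1-0.931)·(-1.22,4.48) + 0.931·(-3.89,6.25) = (-3.7058,6.1279)
  v4: (1-0.931)·(-2.07,1.46) + 0.931·(-6.92,1.95) = (-6.5854,1.9162)
  v5: (1-0.931)·(-2.01,-1.4) + 0.931·(-7.61,-5.84) = (-7.2236,-5.5336)
  v6: (1-0.931)·(-0.89,-4.65) + 0.931·(-3,-8.38) = (-2.8544,-8.1226)
  v7: (1-0.931)·(1.57,-2.8) + 0.931·(0.51,-5.71) = (0.5831,-5.5092)
  v8: (1-0.931)·(3.48,-0.98) + 0.931·(3.1,-3.08) = (3.1262,-2.9351)
Shoelace sum Σ(x_i·y_{i+1} − x_{i+1}·y_i):
  i=1: 2.0518·2.6432 − 1.0159·0.8700 = +4.5393 (running +4.5393)
  i=2: 1.0159·6.1279 − -3.7058·2.6432 = +16.0204 (running +20.5596)
  i=3: -3.7058·1.9162 − -6.5854·6.1279 = +33.2532 (running +53.8128)
  i=4: -6.5854·-5.5336 − -7.2236·1.9162 = +50.2827 (running +104.0956)
  i=5: -7.2236·-8.1226 − -2.8544·-5.5336 = +42.8794 (running +146.9749)
  i=6: -2.8544·-5.5092 − 0.5831·-8.1226 = +20.4622 (running +167.4371)
  i=7: 0.5831·-2.9351 − 3.1262·-5.5092 = +15.5114 (running +182.9485)
  i=8: 3.1262·0.8700 − 2.0518·-2.9351 = +8.7421 (running +191.6907)
Area = |Σ|/2 = |191.6907|/2 = 95.8453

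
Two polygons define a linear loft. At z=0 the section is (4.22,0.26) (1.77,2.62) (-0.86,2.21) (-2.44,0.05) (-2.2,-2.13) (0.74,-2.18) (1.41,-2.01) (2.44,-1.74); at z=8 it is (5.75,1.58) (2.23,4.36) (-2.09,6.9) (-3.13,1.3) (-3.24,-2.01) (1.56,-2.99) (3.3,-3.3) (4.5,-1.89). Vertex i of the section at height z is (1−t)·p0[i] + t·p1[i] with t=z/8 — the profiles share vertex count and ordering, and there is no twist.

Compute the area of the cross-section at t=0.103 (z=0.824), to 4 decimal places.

Area at t=0.103: 25.9705

Cross-section at t=0.103: each vertex is (1-t)·p0[i] + t·p1[i].
  v1: (1-0.103)·(4.22,0.26) + 0.103·(5.75,1.58) = (4.3776,0.3960)
  v2: (1-0.103)·(1.77,2.62) + 0.103·(2.23,4.36) = (1.8174,2.7992)
  v3: (1-0.103)·(-0.86,2.21) + 0.103·(-2.09,6.9) = (-0.9867,2.6931)
  v4: (1-0.103)·(-2.44,0.05) + 0.103·(-3.13,1.3) = (-2.5111,0.1787)
  v5: (1-0.103)·(-2.2,-2.13) + 0.103·(-3.24,-2.01) = (-2.3071,-2.1176)
  v6: (1-0.103)·(0.74,-2.18) + 0.103·(1.56,-2.99) = (0.8245,-2.2634)
  v7: (1-0.103)·(1.41,-2.01) + 0.103·(3.3,-3.3) = (1.6047,-2.1429)
  v8: (1-0.103)·(2.44,-1.74) + 0.103·(4.5,-1.89) = (2.6522,-1.7554)
Shoelace sum Σ(x_i·y_{i+1} − x_{i+1}·y_i):
  i=1: 4.3776·2.7992 − 1.8174·0.3960 = +11.5342 (running +11.5342)
  i=2: 1.8174·2.6931 − -0.9867·2.7992 = +7.6563 (running +19.1905)
  i=3: -0.9867·0.1787 − -2.5111·2.6931 = +6.5861 (running +25.7766)
  i=4: -2.5111·-2.1176 − -2.3071·0.1787 = +5.7299 (running +31.5066)
  i=5: -2.3071·-2.2634 − 0.8245·-2.1176 = +6.9679 (running +38.4745)
  i=6: 0.8245·-2.1429 − 1.6047·-2.2634 = +1.8653 (running +40.3398)
  i=7: 1.6047·-1.7554 − 2.6522·-2.1429 = +2.8664 (running +43.2062)
  i=8: 2.6522·0.3960 − 4.3776·-1.7554 = +8.7348 (running +51.9410)
Area = |Σ|/2 = |51.9410|/2 = 25.9705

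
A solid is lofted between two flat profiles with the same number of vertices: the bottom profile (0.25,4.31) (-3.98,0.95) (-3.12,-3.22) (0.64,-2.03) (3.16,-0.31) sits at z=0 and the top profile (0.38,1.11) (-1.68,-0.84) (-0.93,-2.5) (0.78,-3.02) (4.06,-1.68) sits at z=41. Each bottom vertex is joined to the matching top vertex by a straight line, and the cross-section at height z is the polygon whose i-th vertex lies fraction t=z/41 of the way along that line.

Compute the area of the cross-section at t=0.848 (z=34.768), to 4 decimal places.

Cross-section at t=0.848: each vertex is (1-t)·p0[i] + t·p1[i].
  v1: (1-0.848)·(0.25,4.31) + 0.848·(0.38,1.11) = (0.3602,1.5964)
  v2: (1-0.848)·(-3.98,0.95) + 0.848·(-1.68,-0.84) = (-2.0296,-0.5679)
  v3: (1-0.848)·(-3.12,-3.22) + 0.848·(-0.93,-2.5) = (-1.2629,-2.6094)
  v4: (1-0.848)·(0.64,-2.03) + 0.848·(0.78,-3.02) = (0.7587,-2.8695)
  v5: (1-0.848)·(3.16,-0.31) + 0.848·(4.06,-1.68) = (3.9232,-1.4718)
Shoelace sum Σ(x_i·y_{i+1} − x_{i+1}·y_i):
  i=1: 0.3602·-0.5679 − -2.0296·1.5964 = +3.0355 (running +3.0355)
  i=2: -2.0296·-2.6094 − -1.2629·-0.5679 = +4.5789 (running +7.6144)
  i=3: -1.2629·-2.8695 − 0.7587·-2.6094 = +5.6037 (running +13.2181)
  i=4: 0.7587·-1.4718 − 3.9232·-2.8695 = +10.1410 (running +23.3591)
  i=5: 3.9232·1.5964 − 0.3602·-1.4718 = +6.7932 (running +30.1523)
Area = |Σ|/2 = |30.1523|/2 = 15.0761

Area at t=0.848: 15.0761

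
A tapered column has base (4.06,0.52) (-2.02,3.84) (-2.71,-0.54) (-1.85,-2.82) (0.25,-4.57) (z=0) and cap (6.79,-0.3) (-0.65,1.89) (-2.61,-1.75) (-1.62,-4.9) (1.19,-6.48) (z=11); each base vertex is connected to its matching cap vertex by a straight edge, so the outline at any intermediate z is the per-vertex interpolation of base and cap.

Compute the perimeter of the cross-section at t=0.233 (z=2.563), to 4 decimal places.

Perimeter at t=0.233: 23.7010

Cross-section at t=0.233: each vertex is (1-t)·p0[i] + t·p1[i].
  v1: (1-0.233)·(4.06,0.52) + 0.233·(6.79,-0.3) = (4.6961,0.3289)
  v2: (1-0.233)·(-2.02,3.84) + 0.233·(-0.65,1.89) = (-1.7008,3.3857)
  v3: (1-0.233)·(-2.71,-0.54) + 0.233·(-2.61,-1.75) = (-2.6867,-0.8219)
  v4: (1-0.233)·(-1.85,-2.82) + 0.233·(-1.62,-4.9) = (-1.7964,-3.3046)
  v5: (1-0.233)·(0.25,-4.57) + 0.233·(1.19,-6.48) = (0.4690,-5.0150)
Perimeter = Σ |v_{i+1} − v_i|:
  edge 1→2: √(-6.3969² + 3.0567²) = 7.0897 (running 7.0897)
  edge 2→3: √(-0.9859² + -4.2076²) = 4.3215 (running 11.4112)
  edge 3→4: √(0.8903² + -2.4827²) = 2.6375 (running 14.0487)
  edge 4→5: √(2.2654² + -1.7104²) = 2.8386 (running 16.8873)
  edge 5→1: √(4.2271² + 5.3440²) = 6.8137 (running 23.7010)
Perimeter = 23.7010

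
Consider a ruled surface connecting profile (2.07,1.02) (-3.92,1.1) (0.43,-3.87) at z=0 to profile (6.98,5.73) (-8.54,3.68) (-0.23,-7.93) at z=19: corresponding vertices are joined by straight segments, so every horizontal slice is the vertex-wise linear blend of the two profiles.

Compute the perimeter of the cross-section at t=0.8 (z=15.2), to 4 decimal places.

Perimeter at t=0.8: 39.8237

Cross-section at t=0.8: each vertex is (1-t)·p0[i] + t·p1[i].
  v1: (1-0.8)·(2.07,1.02) + 0.8·(6.98,5.73) = (5.9980,4.7880)
  v2: (1-0.8)·(-3.92,1.1) + 0.8·(-8.54,3.68) = (-7.6160,3.1640)
  v3: (1-0.8)·(0.43,-3.87) + 0.8·(-0.23,-7.93) = (-0.0980,-7.1180)
Perimeter = Σ |v_{i+1} − v_i|:
  edge 1→2: √(-13.6140² + -1.6240²) = 13.7105 (running 13.7105)
  edge 2→3: √(7.5180² + -10.2820²) = 12.7373 (running 26.4479)
  edge 3→1: √(6.0960² + 11.9060²) = 13.3759 (running 39.8237)
Perimeter = 39.8237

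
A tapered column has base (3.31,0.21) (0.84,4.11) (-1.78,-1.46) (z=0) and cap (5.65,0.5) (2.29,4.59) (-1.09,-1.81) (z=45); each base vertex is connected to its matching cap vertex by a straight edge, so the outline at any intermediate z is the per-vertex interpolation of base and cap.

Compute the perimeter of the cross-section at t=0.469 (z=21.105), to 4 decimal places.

Perimeter at t=0.469: 17.7717

Cross-section at t=0.469: each vertex is (1-t)·p0[i] + t·p1[i].
  v1: (1-0.469)·(3.31,0.21) + 0.469·(5.65,0.5) = (4.4075,0.3460)
  v2: (1-0.469)·(0.84,4.11) + 0.469·(2.29,4.59) = (1.5200,4.3351)
  v3: (1-0.469)·(-1.78,-1.46) + 0.469·(-1.09,-1.81) = (-1.4564,-1.6241)
Perimeter = Σ |v_{i+1} − v_i|:
  edge 1→2: √(-2.8874² + 3.9891²) = 4.9244 (running 4.9244)
  edge 2→3: √(-2.9764² + -5.9593²) = 6.6612 (running 11.5857)
  edge 3→1: √(5.8639² + 1.9702²) = 6.1860 (running 17.7717)
Perimeter = 17.7717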